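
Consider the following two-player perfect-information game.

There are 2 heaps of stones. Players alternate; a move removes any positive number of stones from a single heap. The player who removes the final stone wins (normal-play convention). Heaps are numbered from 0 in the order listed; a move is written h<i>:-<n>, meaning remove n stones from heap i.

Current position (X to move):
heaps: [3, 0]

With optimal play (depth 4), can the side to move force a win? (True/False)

[(3,0)] X move#1: h0:-1:-1/(2,0), h0:-2:-1/(1,0), h0:-3:+1/(0,0)*
[(0,0)] end (terminal -1, O#2); searched (3,0) to 4

X winning at [(3,0)]: True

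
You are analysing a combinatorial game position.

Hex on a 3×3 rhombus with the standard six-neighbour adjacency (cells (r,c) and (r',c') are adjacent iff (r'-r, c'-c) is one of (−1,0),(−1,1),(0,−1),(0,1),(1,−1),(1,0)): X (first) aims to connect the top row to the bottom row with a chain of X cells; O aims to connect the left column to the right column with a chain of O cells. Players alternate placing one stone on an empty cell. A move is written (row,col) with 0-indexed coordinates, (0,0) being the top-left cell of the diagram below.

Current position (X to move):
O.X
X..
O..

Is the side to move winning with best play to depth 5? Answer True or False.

[O.X/X../O..] X move#1: (0,1):-1/OXX/X../O.., (1,1):-1/O.X/XX./O.., (1,2):+1/O.X/X.X/O..*, (2,1):+1/O.X/X../OX., (2,2):-1/O.X/X../O.X
[O.X/X.X/O..] O move#2: (0,1):-1/OOX/X.X/O..*, (1,1):-1/O.X/XOX/O.., (2,1):-1/O.X/X.X/OO., (2,2):-1/O.X/X.X/O.O
[OOX/X.X/O..] X move#3: (1,1):+1/OOX/XXX/O..*, (2,1):+1/OOX/X.X/OX., (2,2):+1/OOX/X.X/O.X
[OOX/XXX/O..] O move#4: (2,1):-1/OOX/XXX/OO.*, (2,2):-1/OOX/XXX/O.O
[OOX/XXX/OO.] X move#5: (2,2):+1/OOX/XXX/OOX*
[OOX/XXX/OOX] end (terminal -1, O#6); searched O.X/X../O.. to 5

X winning at [O.X/X../O..]: True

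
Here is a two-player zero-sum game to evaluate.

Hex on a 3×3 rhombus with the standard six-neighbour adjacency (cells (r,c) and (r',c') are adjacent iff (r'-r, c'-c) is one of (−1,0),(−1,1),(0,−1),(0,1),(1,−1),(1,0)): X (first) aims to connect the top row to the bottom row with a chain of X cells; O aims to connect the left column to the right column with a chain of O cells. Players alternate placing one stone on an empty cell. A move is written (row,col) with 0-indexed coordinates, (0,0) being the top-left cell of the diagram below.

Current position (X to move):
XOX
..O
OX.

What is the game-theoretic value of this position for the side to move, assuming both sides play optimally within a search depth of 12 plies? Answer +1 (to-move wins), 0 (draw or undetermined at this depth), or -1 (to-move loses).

ply 1, X at XOX/..O/OX. | (1,0)=-1→XOX/X.O/OX.; (1,1)=+1→XOX/.XO/OX.*; (2,2)=-1→XOX/..O/OXX
ply 2: XOX/.XO/OX. is terminal -1 (O); from XOX/..O/OX. depth 12

value(XOX/..O/OX., X) = +1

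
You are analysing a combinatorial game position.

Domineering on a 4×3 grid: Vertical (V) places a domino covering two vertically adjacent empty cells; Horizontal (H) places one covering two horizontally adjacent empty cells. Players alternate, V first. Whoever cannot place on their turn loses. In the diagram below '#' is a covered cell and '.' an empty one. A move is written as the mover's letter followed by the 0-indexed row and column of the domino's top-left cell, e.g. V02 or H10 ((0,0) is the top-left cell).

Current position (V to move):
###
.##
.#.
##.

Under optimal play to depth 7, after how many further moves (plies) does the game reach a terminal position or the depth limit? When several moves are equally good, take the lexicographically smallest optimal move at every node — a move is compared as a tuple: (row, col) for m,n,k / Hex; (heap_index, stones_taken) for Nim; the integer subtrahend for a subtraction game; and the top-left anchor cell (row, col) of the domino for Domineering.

[###/.##/.#./##.] V move#1: V10:+1/###/###/##./##.*, V22:+1/###/.##/.##/###
[###/###/##./##.] end (terminal -1, H#2); searched ###/.##/.#./##. to 7

PV length from [###/.##/.#./##.]: 1 ply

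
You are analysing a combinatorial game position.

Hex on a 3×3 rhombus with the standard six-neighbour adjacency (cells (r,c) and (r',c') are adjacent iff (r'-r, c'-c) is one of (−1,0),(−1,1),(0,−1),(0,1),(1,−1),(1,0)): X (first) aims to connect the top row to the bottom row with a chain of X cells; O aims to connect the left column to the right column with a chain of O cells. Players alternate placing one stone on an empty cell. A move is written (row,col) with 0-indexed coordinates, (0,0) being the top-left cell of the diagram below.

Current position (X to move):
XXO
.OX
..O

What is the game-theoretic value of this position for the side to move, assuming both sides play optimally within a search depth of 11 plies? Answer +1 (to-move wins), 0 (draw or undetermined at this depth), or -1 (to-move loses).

p1 X@[XXO/.OX/..O]: (1,0)[XXO/XOX/..O]-1* (2,0)[XXO/.OX/X.O]-1 (2,1)[XXO/.OX/.XO]-1
p2 O@[XXO/XOX/..O]: (2,0)[XXO/XOX/O.O]+1* (2,1)[XXO/XOX/.OO]-1
p3 X@[XXO/XOX/O.O] terminal -1; root [XXO/.OX/..O] d11

value(XXO/.OX/..O, X) = -1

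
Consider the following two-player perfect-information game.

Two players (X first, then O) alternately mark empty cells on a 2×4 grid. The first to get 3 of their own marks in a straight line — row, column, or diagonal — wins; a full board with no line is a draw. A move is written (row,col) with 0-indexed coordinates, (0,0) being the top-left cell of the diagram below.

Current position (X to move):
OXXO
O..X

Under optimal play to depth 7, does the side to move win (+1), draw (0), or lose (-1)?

value(OXXO/O..X, X) = 0

[OXXO/O..X] X move#1: (1,1):+0/OXXO/OX.X*, (1,2):+0/OXXO/O.XX
[OXXO/OX.X] O move#2: (1,2):+0/OXXO/OXOX*
[OXXO/OXOX] end (terminal +0, X#3); searched OXXO/O..X to 7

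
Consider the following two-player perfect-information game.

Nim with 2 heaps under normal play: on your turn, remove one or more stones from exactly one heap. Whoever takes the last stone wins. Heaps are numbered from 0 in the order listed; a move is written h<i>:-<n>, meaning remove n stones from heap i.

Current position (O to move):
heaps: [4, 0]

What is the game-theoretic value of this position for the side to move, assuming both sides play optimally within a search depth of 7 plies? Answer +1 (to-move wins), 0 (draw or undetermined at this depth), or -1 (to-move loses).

p1 O@[(4,0)]: h0:-1[(3,0)]-1 h0:-2[(2,0)]-1 h0:-3[(1,0)]-1 h0:-4[(0,0)]+1*
p2 X@[(0,0)] terminal -1; root [(4,0)] d7

value((4,0), O) = +1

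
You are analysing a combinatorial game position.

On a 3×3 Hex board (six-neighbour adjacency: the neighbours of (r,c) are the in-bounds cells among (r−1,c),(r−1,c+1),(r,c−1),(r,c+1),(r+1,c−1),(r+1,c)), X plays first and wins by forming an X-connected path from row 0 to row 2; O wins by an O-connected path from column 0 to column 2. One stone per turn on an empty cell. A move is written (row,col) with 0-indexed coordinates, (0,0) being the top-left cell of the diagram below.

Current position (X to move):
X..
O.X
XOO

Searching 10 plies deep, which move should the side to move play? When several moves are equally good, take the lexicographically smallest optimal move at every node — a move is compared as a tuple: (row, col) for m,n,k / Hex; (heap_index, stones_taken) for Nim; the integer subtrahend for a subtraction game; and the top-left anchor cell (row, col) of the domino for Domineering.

p1 X@[X../O.X/XOO]: (0,1)[XX./O.X/XOO]-1 (0,2)[X.X/O.X/XOO]-1 (1,1)[X../OXX/XOO]+1*
p2 O@[X../OXX/XOO]: (0,1)[XO./OXX/XOO]-1* (0,2)[X.O/OXX/XOO]-1
p3 X@[XO./OXX/XOO]: (0,2)[XOX/OXX/XOO]+1*
p4 O@[XOX/OXX/XOO] terminal -1; root [X../O.X/XOO] d10

X's best at [X../O.X/XOO]: (1,1)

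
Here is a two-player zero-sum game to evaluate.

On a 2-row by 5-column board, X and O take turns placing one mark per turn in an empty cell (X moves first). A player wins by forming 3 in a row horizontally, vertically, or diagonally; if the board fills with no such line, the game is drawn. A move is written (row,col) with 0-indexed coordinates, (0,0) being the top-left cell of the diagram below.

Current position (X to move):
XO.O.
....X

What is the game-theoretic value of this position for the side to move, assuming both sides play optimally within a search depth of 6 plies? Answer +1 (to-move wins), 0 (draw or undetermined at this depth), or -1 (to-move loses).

value(XO.O./....X, X) = 0

p1 X@[XO.O./....X]: (0,2)[XOXO./....X]+0* (0,4)[XO.OX/....X]-1 (1,0)[XO.O./X...X]-1 (1,1)[XO.O./.X..X]-1 (1,2)[XO.O./..X.X]-1 (1,3)[XO.O./...XX]-1
p2 O@[XOXO./....X]: (0,4)[XOXOO/....X]+0* (1,0)[XOXO./O...X]+0 (1,1)[XOXO./.O..X]+0 (1,2)[XOXO./..O.X]+0 (1,3)[XOXO./...OX]+0
p3 X@[XOXOO/....X]: (1,0)[XOXOO/X...X]+0* (1,1)[XOXOO/.X..X]+0 (1,2)[XOXOO/..X.X]+0 (1,3)[XOXOO/...XX]+0
p4 O@[XOXOO/X...X]: (1,1)[XOXOO/XO..X]+0* (1,2)[XOXOO/X.O.X]+0 (1,3)[XOXOO/X..OX]+0
p5 X@[XOXOO/XO..X]: (1,2)[XOXOO/XOX.X]+0* (1,3)[XOXOO/XO.XX]+0
p6 O@[XOXOO/XOX.X]: (1,3)[XOXOO/XOXOX]+0*
p7 X@[XOXOO/XOXOX] terminal +0; root [XO.O./....X] d6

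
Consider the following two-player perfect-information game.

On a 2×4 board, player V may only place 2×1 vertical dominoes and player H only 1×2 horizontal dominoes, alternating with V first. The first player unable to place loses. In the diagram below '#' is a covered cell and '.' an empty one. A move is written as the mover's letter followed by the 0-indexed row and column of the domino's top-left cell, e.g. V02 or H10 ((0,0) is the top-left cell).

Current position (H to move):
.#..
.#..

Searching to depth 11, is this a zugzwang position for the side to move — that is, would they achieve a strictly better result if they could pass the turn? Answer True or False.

zugzwang(.#../.#.., H) = False

p1 H@[.#../.#..]: H02[.###/.#..]+1* H12[.#../.###]+1
p2 V@[.###/.#..]: V00[####/##..]-1*
p3 H@[####/##..]: H12[####/####]+1*
p4 V@[####/####] terminal -1; root [.#../.#..] d11
suppose H passes — search the same position with V to move:
pass> p1 V@[.#../.#..]: V00[##../##..]-1 V02[.##./.##.]+1* V03[.#.#/.#.#]+1
pass> p2 H@[.##./.##.] terminal -1; root [.#../.#..] d11
for H: play +1, pass -1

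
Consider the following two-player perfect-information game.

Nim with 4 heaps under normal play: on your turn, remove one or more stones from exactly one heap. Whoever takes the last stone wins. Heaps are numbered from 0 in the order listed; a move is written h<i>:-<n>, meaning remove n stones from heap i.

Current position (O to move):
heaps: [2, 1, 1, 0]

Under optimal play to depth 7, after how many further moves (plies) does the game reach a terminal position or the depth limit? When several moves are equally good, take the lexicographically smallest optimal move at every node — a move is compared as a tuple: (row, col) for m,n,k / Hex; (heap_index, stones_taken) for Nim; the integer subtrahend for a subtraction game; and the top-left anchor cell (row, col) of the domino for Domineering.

PV length from [(2,1,1,0)]: 3 plies

p1 O@[(2,1,1,0)]: h0:-1[(1,1,1,0)]-1 h0:-2[(0,1,1,0)]+1* h1:-1[(2,0,1,0)]-1 h2:-1[(2,1,0,0)]-1
p2 X@[(0,1,1,0)]: h1:-1[(0,0,1,0)]-1* h2:-1[(0,1,0,0)]-1
p3 O@[(0,0,1,0)]: h2:-1[(0,0,0,0)]+1*
p4 X@[(0,0,0,0)] terminal -1; root [(2,1,1,0)] d7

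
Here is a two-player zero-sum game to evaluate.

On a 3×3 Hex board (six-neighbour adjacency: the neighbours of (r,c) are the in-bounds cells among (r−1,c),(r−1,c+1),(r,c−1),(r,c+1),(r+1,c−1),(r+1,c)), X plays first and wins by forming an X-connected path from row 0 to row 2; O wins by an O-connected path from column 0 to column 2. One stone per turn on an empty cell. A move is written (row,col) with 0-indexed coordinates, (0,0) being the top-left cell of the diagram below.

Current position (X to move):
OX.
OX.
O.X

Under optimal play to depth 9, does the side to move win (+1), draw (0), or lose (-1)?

[OX./OX./O.X] X move#1: (0,2):+1/OXX/OX./O.X*, (1,2):+1/OX./OXX/O.X, (2,1):+1/OX./OX./OXX
[OXX/OX./O.X] O move#2: (1,2):-1/OXX/OXO/O.X*, (2,1):-1/OXX/OX./OOX
[OXX/OXO/O.X] X move#3: (2,1):+1/OXX/OXO/OXX*
[OXX/OXO/OXX] end (terminal -1, O#4); searched OX./OX./O.X to 9

value(OX./OX./O.X, X) = +1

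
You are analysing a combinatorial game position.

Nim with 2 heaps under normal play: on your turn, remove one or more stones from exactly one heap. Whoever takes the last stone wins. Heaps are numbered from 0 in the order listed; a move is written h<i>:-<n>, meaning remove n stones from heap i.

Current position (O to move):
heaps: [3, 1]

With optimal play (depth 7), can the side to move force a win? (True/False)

ply 1, O at (3,1) | h0:-1=-1→(2,1); h0:-2=+1→(1,1)*; h0:-3=-1→(0,1); h1:-1=-1→(3,0)
ply 2, X at (1,1) | h0:-1=-1→(0,1)*; h1:-1=-1→(1,0)
ply 3, O at (0,1) | h1:-1=+1→(0,0)*
ply 4: (0,0) is terminal -1 (X); from (3,1) depth 7

O winning at [(3,1)]: True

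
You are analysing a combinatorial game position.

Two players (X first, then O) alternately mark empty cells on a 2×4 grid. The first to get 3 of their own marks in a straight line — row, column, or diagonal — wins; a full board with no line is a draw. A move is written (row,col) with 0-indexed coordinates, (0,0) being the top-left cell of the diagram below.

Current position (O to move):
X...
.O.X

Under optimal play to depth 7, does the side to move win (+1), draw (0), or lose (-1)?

value(X.../.O.X, O) = 0

[X.../.O.X] O move#1: (0,1):+0/XO../.O.X*, (0,2):+0/X.O./.O.X, (0,3):+0/X..O/.O.X, (1,0):+0/X.../OO.X, (1,2):+0/X.../.OOX
[XO../.O.X] X move#2: (0,2):+0/XOX./.O.X*, (0,3):+0/XO.X/.O.X, (1,0):+0/XO../XO.X, (1,2):+0/XO../.OXX
[XOX./.O.X] O move#3: (0,3):+0/XOXO/.O.X*, (1,0):+0/XOX./OO.X, (1,2):+0/XOX./.OOX
[XOXO/.O.X] X move#4: (1,0):+0/XOXO/XO.X*, (1,2):+0/XOXO/.OXX
[XOXO/XO.X] O move#5: (1,2):+0/XOXO/XOOX*
[XOXO/XOOX] end (terminal +0, X#6); searched X.../.O.X to 7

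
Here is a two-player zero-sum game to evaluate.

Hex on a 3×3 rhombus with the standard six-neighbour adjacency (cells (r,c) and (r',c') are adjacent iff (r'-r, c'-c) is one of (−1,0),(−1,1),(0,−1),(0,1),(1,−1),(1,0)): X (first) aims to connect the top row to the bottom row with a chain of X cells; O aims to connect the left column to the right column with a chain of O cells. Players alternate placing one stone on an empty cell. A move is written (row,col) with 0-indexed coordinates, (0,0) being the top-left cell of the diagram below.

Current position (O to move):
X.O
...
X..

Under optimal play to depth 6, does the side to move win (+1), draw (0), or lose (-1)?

value(X.O/.../X.., O) = +1

[X.O/.../X..] O move#1: (0,1):-1/XOO/.../X.., (1,0):+1/X.O/O../X..*, (1,1):-1/X.O/.O./X.., (1,2):-1/X.O/..O/X.., (2,1):-1/X.O/.../XO., (2,2):-1/X.O/.../X.O
[X.O/O../X..] X move#2: (0,1):-1/XXO/O../X..*, (1,1):-1/X.O/OX./X.., (1,2):-1/X.O/O.X/X.., (2,1):-1/X.O/O../XX., (2,2):-1/X.O/O../X.X
[XXO/O../X..] O move#3: (1,1):+1/XXO/OO./X..*, (1,2):-1/XXO/O.O/X.., (2,1):-1/XXO/O../XO., (2,2):-1/XXO/O../X.O
[XXO/OO./X..] end (terminal -1, X#4); searched X.O/.../X.. to 6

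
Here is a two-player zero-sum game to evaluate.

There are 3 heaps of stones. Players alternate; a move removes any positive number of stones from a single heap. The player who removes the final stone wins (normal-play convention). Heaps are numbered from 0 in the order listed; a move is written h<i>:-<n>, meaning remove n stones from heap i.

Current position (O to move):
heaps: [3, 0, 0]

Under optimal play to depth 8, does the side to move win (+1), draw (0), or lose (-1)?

ply 1, O at (3,0,0) | h0:-1=-1→(2,0,0); h0:-2=-1→(1,0,0); h0:-3=+1→(0,0,0)*
ply 2: (0,0,0) is terminal -1 (X); from (3,0,0) depth 8

value((3,0,0), O) = +1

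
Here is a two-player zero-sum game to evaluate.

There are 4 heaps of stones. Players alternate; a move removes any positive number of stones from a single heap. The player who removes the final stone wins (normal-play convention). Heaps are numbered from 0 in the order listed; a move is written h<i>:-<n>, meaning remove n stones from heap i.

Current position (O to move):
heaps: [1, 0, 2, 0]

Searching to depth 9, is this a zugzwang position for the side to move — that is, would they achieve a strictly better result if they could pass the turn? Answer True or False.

ply 1, O at (1,0,2,0) | h0:-1=-1→(0,0,2,0); h2:-1=+1→(1,0,1,0)*; h2:-2=-1→(1,0,0,0)
ply 2, X at (1,0,1,0) | h0:-1=-1→(0,0,1,0)*; h2:-1=-1→(1,0,0,0)
ply 3, O at (0,0,1,0) | h2:-1=+1→(0,0,0,0)*
ply 4: (0,0,0,0) is terminal -1 (X); from (1,0,2,0) depth 9
suppose O passes — search the same position with X to move:
pass> ply 1, X at (1,0,2,0) | h0:-1=-1→(0,0,2,0); h2:-1=+1→(1,0,1,0)*; h2:-2=-1→(1,0,0,0)
pass> ply 2, O at (1,0,1,0) | h0:-1=-1→(0,0,1,0)*; h2:-1=-1→(1,0,0,0)
pass> ply 3, X at (0,0,1,0) | h2:-1=+1→(0,0,0,0)*
pass> ply 4: (0,0,0,0) is terminal -1 (O); from (1,0,2,0) depth 9
for O: play +1, pass -1

zugzwang((1,0,2,0), O) = False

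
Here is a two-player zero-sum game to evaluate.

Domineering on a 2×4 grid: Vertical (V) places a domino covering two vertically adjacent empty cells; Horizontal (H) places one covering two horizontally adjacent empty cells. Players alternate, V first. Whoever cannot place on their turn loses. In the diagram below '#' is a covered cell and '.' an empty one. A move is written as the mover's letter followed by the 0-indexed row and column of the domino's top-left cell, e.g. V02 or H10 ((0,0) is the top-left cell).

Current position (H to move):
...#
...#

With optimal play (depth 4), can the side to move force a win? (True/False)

ply 1, H at ...#/...# | H00=+1→##.#/...#*; H01=+1→.###/...#; H10=+1→...#/##.#; H11=+1→...#/.###
ply 2, V at ##.#/...# | V02=-1→####/..##*
ply 3, H at ####/..## | H10=+1→####/####*
ply 4: ####/#### is terminal -1 (V); from ...#/...# depth 4

H winning at [...#/...#]: True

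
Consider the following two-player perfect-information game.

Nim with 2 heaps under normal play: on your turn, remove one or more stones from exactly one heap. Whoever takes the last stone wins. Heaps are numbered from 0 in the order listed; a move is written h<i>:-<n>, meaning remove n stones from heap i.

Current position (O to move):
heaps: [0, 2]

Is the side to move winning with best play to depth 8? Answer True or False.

p1 O@[(0,2)]: h1:-1[(0,1)]-1 h1:-2[(0,0)]+1*
p2 X@[(0,0)] terminal -1; root [(0,2)] d8

O winning at [(0,2)]: True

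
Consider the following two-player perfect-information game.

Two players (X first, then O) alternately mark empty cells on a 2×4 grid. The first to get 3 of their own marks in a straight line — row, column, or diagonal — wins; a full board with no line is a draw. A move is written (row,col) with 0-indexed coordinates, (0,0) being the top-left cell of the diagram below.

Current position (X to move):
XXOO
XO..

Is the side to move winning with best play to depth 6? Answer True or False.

ply 1, X at XXOO/XO.. | (1,2)=+0→XXOO/XOX.*; (1,3)=+0→XXOO/XO.X
ply 2, O at XXOO/XOX. | (1,3)=+0→XXOO/XOXO*
ply 3: XXOO/XOXO is terminal +0 (X); from XXOO/XO.. depth 6

X winning at [XXOO/XO..]: False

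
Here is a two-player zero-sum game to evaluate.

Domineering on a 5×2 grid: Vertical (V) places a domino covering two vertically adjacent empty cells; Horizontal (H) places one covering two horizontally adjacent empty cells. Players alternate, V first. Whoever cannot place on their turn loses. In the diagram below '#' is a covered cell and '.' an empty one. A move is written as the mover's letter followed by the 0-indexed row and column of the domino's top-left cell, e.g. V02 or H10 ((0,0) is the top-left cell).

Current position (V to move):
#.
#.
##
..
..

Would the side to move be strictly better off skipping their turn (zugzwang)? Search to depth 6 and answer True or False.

zugzwang(#./#./##/../.., V) = False

ply 1, V at #./#./##/../.. | V01=-1→##/##/##/../..; V30=+1→#./#./##/#./#.*; V31=+1→#./#./##/.#/.#
ply 2: #./#./##/#./#. is terminal -1 (H); from #./#./##/../.. depth 6
pass branch (H moves first from the same position):
  | ply 1, H at #./#./##/../.. | H30=+1→#./#./##/##/..*; H40=+1→#./#./##/../##
  | ply 2, V at #./#./##/##/.. | V01=-1→##/##/##/##/..*
  | ply 3, H at ##/##/##/##/.. | H40=+1→##/##/##/##/##*
  | ply 4: ##/##/##/##/## is terminal -1 (V); from #./#./##/../.. depth 6
V moving scores +1; V passing scores -1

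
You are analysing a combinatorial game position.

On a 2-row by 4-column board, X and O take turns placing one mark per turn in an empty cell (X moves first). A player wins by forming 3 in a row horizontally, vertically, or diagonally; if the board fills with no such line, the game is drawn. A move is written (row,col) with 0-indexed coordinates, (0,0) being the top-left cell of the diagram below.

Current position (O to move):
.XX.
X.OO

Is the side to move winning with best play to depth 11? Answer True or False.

ply 1, O at .XX./X.OO | (0,0)=-1→OXX./X.OO; (0,3)=-1→.XXO/X.OO; (1,1)=+1→.XX./XOOO*
ply 2: .XX./XOOO is terminal -1 (X); from .XX./X.OO depth 11

O winning at [.XX./X.OO]: True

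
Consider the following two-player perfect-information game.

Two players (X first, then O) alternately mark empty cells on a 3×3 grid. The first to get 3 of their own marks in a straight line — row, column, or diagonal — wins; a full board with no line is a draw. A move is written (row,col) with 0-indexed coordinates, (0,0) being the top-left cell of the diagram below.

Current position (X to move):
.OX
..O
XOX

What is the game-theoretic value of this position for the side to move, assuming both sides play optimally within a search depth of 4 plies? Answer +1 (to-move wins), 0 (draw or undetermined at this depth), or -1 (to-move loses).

value(.OX/..O/XOX, X) = +1

ply 1, X at .OX/..O/XOX | (0,0)=-1→XOX/..O/XOX; (1,0)=-1→.OX/X.O/XOX; (1,1)=+1→.OX/.XO/XOX*
ply 2: .OX/.XO/XOX is terminal -1 (O); from .OX/..O/XOX depth 4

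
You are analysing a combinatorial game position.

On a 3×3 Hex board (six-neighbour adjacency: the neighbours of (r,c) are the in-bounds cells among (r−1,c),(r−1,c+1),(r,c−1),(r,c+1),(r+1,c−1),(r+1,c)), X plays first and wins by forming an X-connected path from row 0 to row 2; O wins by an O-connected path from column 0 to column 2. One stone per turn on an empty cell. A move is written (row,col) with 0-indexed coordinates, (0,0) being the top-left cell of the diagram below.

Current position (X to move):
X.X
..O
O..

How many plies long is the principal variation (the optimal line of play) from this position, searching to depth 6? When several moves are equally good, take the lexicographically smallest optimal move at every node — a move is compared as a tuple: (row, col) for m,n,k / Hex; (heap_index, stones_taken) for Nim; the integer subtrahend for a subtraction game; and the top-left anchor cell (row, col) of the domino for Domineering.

PV length from [X.X/..O/O..]: 4 plies

p1 X@[X.X/..O/O..]: (0,1)[XXX/..O/O..]-1* (1,0)[X.X/X.O/O..]-1 (1,1)[X.X/.XO/O..]-1 (2,1)[X.X/..O/OX.]-1 (2,2)[X.X/..O/O.X]-1
p2 O@[XXX/..O/O..]: (1,0)[XXX/O.O/O..]+1* (1,1)[XXX/.OO/O..]+1 (2,1)[XXX/..O/OO.]+1 (2,2)[XXX/..O/O.O]+1
p3 X@[XXX/O.O/O..]: (1,1)[XXX/OXO/O..]-1* (2,1)[XXX/O.O/OX.]-1 (2,2)[XXX/O.O/O.X]-1
p4 O@[XXX/OXO/O..]: (2,1)[XXX/OXO/OO.]+1* (2,2)[XXX/OXO/O.O]-1
p5 X@[XXX/OXO/OO.] terminal -1; root [X.X/..O/O..] d6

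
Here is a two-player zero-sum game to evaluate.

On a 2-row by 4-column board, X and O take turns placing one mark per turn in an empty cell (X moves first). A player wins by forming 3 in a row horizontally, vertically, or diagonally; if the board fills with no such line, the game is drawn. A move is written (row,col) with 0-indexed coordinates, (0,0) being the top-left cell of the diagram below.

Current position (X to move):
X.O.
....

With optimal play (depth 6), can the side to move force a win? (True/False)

X winning at [X.O./....]: False

p1 X@[X.O./....]: (0,1)[XXO./....]+0* (0,3)[X.OX/....]+0 (1,0)[X.O./X...]+0 (1,1)[X.O./.X..]+0 (1,2)[X.O./..X.]+0 (1,3)[X.O./...X]+0
p2 O@[XXO./....]: (0,3)[XXOO/....]+0* (1,0)[XXO./O...]+0 (1,1)[XXO./.O..]+0 (1,2)[XXO./..O.]+0 (1,3)[XXO./...O]+0
p3 X@[XXOO/....]: (1,0)[XXOO/X...]+0* (1,1)[XXOO/.X..]+0 (1,2)[XXOO/..X.]+0 (1,3)[XXOO/...X]+0
p4 O@[XXOO/X...]: (1,1)[XXOO/XO..]+0* (1,2)[XXOO/X.O.]+0 (1,3)[XXOO/X..O]+0
p5 X@[XXOO/XO..]: (1,2)[XXOO/XOX.]+0* (1,3)[XXOO/XO.X]+0
p6 O@[XXOO/XOX.]: (1,3)[XXOO/XOXO]+0*
p7 X@[XXOO/XOXO] terminal +0; root [X.O./....] d6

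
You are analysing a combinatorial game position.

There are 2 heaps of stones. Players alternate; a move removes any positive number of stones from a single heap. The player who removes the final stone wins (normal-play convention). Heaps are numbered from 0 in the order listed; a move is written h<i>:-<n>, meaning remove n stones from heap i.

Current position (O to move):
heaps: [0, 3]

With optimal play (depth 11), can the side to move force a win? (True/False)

p1 O@[(0,3)]: h1:-1[(0,2)]-1 h1:-2[(0,1)]-1 h1:-3[(0,0)]+1*
p2 X@[(0,0)] terminal -1; root [(0,3)] d11

O winning at [(0,3)]: True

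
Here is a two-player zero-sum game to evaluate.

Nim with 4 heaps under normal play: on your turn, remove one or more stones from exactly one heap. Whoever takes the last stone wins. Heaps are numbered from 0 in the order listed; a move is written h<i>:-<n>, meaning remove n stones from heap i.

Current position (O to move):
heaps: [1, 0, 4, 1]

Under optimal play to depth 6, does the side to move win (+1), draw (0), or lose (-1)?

value((1,0,4,1), O) = +1

[(1,0,4,1)] O move#1: h0:-1:-1/(0,0,4,1), h2:-1:-1/(1,0,3,1), h2:-2:-1/(1,0,2,1), h2:-3:-1/(1,0,1,1), h2:-4:+1/(1,0,0,1)*, h3:-1:-1/(1,0,4,0)
[(1,0,0,1)] X move#2: h0:-1:-1/(0,0,0,1)*, h3:-1:-1/(1,0,0,0)
[(0,0,0,1)] O move#3: h3:-1:+1/(0,0,0,0)*
[(0,0,0,0)] end (terminal -1, X#4); searched (1,0,4,1) to 6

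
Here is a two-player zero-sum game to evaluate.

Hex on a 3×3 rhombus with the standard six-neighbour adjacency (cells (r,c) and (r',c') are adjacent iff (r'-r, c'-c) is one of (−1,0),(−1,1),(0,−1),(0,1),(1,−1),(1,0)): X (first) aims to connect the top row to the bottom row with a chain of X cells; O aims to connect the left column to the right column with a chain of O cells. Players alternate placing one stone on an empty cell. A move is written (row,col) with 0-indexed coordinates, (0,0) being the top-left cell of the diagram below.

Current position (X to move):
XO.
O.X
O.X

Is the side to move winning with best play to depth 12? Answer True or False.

X winning at [XO./O.X/O.X]: True

ply 1, X at XO./O.X/O.X | (0,2)=+1→XOX/O.X/O.X*; (1,1)=-1→XO./OXX/O.X; (2,1)=-1→XO./O.X/OXX
ply 2: XOX/O.X/O.X is terminal -1 (O); from XO./O.X/O.X depth 12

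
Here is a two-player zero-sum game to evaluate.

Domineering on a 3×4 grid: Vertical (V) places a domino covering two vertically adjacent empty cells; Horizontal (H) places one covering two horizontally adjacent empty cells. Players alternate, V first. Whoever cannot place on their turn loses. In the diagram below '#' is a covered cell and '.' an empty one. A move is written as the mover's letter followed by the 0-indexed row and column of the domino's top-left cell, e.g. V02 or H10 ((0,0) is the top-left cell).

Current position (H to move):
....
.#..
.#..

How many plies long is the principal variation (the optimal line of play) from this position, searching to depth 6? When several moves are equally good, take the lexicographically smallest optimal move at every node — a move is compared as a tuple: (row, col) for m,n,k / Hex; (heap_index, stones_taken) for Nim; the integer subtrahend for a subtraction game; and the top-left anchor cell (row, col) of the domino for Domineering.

ply 1, H at ..../.#../.#.. | H00=-1→##../.#../.#..; H01=-1→.##./.#../.#..; H02=-1→..##/.#../.#..; H12=+1→..../.###/.#..*; H22=-1→..../.#../.###
ply 2, V at ..../.###/.#.. | V00=-1→#.../####/.#..*; V10=-1→..../####/##..
ply 3, H at #.../####/.#.. | H01=+1→###./####/.#..*; H02=+1→#.##/####/.#..; H22=+1→#.../####/.###
ply 4: ###./####/.#.. is terminal -1 (V); from ..../.#../.#.. depth 6

PV length from [..../.#../.#..]: 3 plies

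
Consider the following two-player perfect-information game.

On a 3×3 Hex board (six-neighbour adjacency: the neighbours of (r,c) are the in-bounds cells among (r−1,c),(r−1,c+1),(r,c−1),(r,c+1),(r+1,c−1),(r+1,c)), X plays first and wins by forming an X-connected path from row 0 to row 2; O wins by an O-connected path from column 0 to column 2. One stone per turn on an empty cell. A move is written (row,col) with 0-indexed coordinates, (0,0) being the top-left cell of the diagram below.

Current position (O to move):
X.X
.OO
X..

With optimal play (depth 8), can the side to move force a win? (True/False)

O winning at [X.X/.OO/X..]: True

ply 1, O at X.X/.OO/X.. | (0,1)=-1→XOX/.OO/X..; (1,0)=+1→X.X/OOO/X..*; (2,1)=-1→X.X/.OO/XO.; (2,2)=-1→X.X/.OO/X.O
ply 2: X.X/OOO/X.. is terminal -1 (X); from X.X/.OO/X.. depth 8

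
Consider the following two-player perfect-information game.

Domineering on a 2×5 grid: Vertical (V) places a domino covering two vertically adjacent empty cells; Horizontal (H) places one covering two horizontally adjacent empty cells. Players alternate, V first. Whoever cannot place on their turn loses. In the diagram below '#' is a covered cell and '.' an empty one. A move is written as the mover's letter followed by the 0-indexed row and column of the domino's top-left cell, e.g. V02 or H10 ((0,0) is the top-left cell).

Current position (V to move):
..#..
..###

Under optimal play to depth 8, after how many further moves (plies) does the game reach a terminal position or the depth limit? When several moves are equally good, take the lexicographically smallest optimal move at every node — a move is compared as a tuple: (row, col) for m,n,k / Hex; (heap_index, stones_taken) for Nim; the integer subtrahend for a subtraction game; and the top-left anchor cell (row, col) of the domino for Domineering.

[..#../..###] V move#1: V00:+1/#.#../#.###*, V01:+1/.##../.####
[#.#../#.###] H move#2: H03:-1/#.###/#.###*
[#.###/#.###] V move#3: V01:+1/#####/#####*
[#####/#####] end (terminal -1, H#4); searched ..#../..### to 8

PV length from [..#../..###]: 3 plies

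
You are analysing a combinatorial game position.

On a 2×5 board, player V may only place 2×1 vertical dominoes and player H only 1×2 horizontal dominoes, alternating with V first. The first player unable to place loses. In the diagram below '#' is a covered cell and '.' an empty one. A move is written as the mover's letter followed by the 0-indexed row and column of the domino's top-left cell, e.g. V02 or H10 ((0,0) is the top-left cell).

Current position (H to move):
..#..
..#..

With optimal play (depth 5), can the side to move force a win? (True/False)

H winning at [..#../..#..]: False

p1 H@[..#../..#..]: H00[###../..#..]-1* H03[..###/..#..]-1 H10[..#../###..]-1 H13[..#../..###]-1
p2 V@[###../..#..]: V03[####./..##.]+1* V04[###.#/..#.#]+1
p3 H@[####./..##.]: H10[####./####.]-1*
p4 V@[####./####.]: V04[#####/#####]+1*
p5 H@[#####/#####] terminal -1; root [..#../..#..] d5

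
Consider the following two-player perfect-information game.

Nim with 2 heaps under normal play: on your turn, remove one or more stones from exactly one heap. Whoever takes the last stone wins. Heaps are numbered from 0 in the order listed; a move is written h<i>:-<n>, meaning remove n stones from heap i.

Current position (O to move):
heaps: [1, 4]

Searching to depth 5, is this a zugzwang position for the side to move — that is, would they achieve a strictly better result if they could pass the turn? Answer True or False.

zugzwang((1,4), O) = False

[(1,4)] O move#1: h0:-1:-1/(0,4), h1:-1:-1/(1,3), h1:-2:-1/(1,2), h1:-3:+1/(1,1)*, h1:-4:-1/(1,0)
[(1,1)] X move#2: h0:-1:-1/(0,1)*, h1:-1:-1/(1,0)
[(0,1)] O move#3: h1:-1:+1/(0,0)*
[(0,0)] end (terminal -1, X#4); searched (1,4) to 5
if O skipped the turn, X would face:
~ [(1,4)] X move#1: h0:-1:-1/(0,4), h1:-1:-1/(1,3), h1:-2:-1/(1,2), h1:-3:+1/(1,1)*, h1:-4:-1/(1,0)
~ [(1,1)] O move#2: h0:-1:-1/(0,1)*, h1:-1:-1/(1,0)
~ [(0,1)] X move#3: h1:-1:+1/(0,0)*
~ [(0,0)] end (terminal -1, O#4); searched (1,4) to 5
compare (O): move=+1 vs pass=-1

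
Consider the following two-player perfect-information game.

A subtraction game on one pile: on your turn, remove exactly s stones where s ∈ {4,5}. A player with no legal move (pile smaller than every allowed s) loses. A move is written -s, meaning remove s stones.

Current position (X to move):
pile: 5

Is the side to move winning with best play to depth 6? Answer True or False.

[5] X move#1: -4:+1/1*, -5:+1/0
[1] end (terminal -1, O#2); searched 5 to 6

X winning at [5]: True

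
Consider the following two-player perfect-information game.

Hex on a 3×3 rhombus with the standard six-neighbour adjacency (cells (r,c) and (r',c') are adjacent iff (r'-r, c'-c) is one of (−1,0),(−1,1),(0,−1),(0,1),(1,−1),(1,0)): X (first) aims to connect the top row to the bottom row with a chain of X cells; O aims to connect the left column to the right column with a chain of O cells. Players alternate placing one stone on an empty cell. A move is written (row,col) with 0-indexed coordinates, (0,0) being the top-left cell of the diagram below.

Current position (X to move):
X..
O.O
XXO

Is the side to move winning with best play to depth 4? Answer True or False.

X winning at [X../O.O/XXO]: True

[X../O.O/XXO] X move#1: (0,1):-1/XX./O.O/XXO, (0,2):-1/X.X/O.O/XXO, (1,1):+1/X../OXO/XXO*
[X../OXO/XXO] O move#2: (0,1):-1/XO./OXO/XXO*, (0,2):-1/X.O/OXO/XXO
[XO./OXO/XXO] X move#3: (0,2):+1/XOX/OXO/XXO*
[XOX/OXO/XXO] end (terminal -1, O#4); searched X../O.O/XXO to 4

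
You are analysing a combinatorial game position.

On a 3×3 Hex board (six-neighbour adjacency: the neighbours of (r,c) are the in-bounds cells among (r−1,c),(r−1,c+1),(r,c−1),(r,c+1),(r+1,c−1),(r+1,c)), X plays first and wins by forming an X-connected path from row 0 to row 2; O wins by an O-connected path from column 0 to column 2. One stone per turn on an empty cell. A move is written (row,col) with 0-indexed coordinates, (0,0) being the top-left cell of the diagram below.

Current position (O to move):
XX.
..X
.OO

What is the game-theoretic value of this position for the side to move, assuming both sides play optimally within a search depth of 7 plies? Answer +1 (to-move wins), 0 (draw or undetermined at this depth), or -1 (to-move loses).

value(XX./..X/.OO, O) = +1

[XX./..X/.OO] O move#1: (0,2):-1/XXO/..X/.OO, (1,0):+1/XX./O.X/.OO*, (1,1):+1/XX./.OX/.OO, (2,0):+1/XX./..X/OOO
[XX./O.X/.OO] X move#2: (0,2):-1/XXX/O.X/.OO*, (1,1):-1/XX./OXX/.OO, (2,0):-1/XX./O.X/XOO
[XXX/O.X/.OO] O move#3: (1,1):+1/XXX/OOX/.OO*, (2,0):+1/XXX/O.X/OOO
[XXX/OOX/.OO] end (terminal -1, X#4); searched XX./..X/.OO to 7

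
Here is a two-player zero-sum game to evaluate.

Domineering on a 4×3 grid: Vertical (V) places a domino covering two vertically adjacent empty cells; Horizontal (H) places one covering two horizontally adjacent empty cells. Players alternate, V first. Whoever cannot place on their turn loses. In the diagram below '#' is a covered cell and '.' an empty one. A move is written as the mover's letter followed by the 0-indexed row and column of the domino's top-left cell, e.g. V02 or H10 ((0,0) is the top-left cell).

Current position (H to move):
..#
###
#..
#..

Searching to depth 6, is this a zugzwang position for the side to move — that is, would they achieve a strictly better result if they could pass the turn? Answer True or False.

zugzwang(..#/###/#../#.., H) = False

ply 1, H at ..#/###/#../#.. | H00=-1→###/###/#../#..; H21=+1→..#/###/###/#..*; H31=+1→..#/###/#../###
ply 2: ..#/###/###/#.. is terminal -1 (V); from ..#/###/#../#.. depth 6
pass branch (V moves first from the same position):
  | ply 1, V at ..#/###/#../#.. | V21=+1→..#/###/##./##.*; V22=+1→..#/###/#.#/#.#
  | ply 2, H at ..#/###/##./##. | H00=-1→###/###/##./##.*
  | ply 3, V at ###/###/##./##. | V22=+1→###/###/###/###*
  | ply 4: ###/###/###/### is terminal -1 (H); from ..#/###/#../#.. depth 6
H moving scores +1; H passing scores -1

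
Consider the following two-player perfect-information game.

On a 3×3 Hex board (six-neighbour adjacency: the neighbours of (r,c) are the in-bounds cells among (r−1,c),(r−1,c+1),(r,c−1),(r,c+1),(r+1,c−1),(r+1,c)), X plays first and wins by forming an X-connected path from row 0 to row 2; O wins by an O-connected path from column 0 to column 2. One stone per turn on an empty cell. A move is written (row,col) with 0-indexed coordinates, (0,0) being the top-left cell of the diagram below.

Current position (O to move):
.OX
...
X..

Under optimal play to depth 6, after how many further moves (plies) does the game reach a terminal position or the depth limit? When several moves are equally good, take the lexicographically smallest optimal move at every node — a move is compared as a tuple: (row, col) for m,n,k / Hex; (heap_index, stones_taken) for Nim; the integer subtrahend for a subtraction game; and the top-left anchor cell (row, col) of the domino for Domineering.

ply 1, O at .OX/.../X.. | (0,0)=-1→OOX/.../X..*; (1,0)=-1→.OX/O../X..; (1,1)=-1→.OX/.O./X..; (1,2)=-1→.OX/..O/X..; (2,1)=-1→.OX/.../XO.; (2,2)=-1→.OX/.../X.O
ply 2, X at OOX/.../X.. | (1,0)=+1→OOX/X../X..*; (1,1)=+1→OOX/.X./X..; (1,2)=+1→OOX/..X/X..; (2,1)=+1→OOX/.../XX.; (2,2)=+1→OOX/.../X.X
ply 3, O at OOX/X../X.. | (1,1)=-1→OOX/XO./X..*; (1,2)=-1→OOX/X.O/X..; (2,1)=-1→OOX/X../XO.; (2,2)=-1→OOX/X../X.O
ply 4, X at OOX/XO./X.. | (1,2)=+1→OOX/XOX/X..*; (2,1)=-1→OOX/XO./XX.; (2,2)=-1→OOX/XO./X.X
ply 5, O at OOX/XOX/X.. | (2,1)=-1→OOX/XOX/XO.*; (2,2)=-1→OOX/XOX/X.O
ply 6, X at OOX/XOX/XO. | (2,2)=+1→OOX/XOX/XOX*
ply 7: OOX/XOX/XOX is terminal -1 (O); from .OX/.../X.. depth 6

PV length from [.OX/.../X..]: 6 plies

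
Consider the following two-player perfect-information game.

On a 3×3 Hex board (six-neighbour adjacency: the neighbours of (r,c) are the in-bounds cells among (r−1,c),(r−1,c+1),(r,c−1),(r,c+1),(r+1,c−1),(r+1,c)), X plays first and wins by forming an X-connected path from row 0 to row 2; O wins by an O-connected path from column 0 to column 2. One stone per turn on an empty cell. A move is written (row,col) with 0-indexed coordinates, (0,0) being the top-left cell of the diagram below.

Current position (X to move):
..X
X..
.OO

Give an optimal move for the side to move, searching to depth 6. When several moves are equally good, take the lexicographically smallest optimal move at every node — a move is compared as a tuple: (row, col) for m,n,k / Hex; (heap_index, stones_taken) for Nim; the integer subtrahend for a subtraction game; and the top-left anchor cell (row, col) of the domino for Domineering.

p1 X@[..X/X../.OO]: (0,0)[X.X/X../.OO]-1 (0,1)[.XX/X../.OO]-1 (1,1)[..X/XX./.OO]-1 (1,2)[..X/X.X/.OO]-1 (2,0)[..X/X../XOO]+1*
p2 O@[..X/X../XOO]: (0,0)[O.X/X../XOO]-1* (0,1)[.OX/X../XOO]-1 (1,1)[..X/XO./XOO]-1 (1,2)[..X/X.O/XOO]-1
p3 X@[O.X/X../XOO]: (0,1)[OXX/X../XOO]+1* (1,1)[O.X/XX./XOO]+1 (1,2)[O.X/X.X/XOO]+1
p4 O@[OXX/X../XOO] terminal -1; root [..X/X../.OO] d6

X's best at [..X/X../.OO]: (2,0)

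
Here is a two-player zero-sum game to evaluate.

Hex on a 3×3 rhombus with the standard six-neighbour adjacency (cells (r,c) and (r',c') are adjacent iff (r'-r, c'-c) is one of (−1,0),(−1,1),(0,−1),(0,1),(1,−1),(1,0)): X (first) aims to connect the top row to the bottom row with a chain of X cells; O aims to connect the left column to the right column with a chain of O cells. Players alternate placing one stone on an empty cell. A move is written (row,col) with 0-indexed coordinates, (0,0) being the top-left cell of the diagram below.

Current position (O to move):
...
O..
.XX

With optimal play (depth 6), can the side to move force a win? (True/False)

O winning at [.../O../.XX]: True

ply 1, O at .../O../.XX | (0,0)=-1→O../O../.XX; (0,1)=-1→.O./O../.XX; (0,2)=+1→..O/O../.XX*; (1,1)=+1→.../OO./.XX; (1,2)=-1→.../O.O/.XX; (2,0)=-1→.../O../OXX
ply 2, X at ..O/O../.XX | (0,0)=-1→X.O/O../.XX*; (0,1)=-1→.XO/O../.XX; (1,1)=-1→..O/OX./.XX; (1,2)=-1→..O/O.X/.XX; (2,0)=-1→..O/O../XXX
ply 3, O at X.O/O../.XX | (0,1)=+1→XOO/O../.XX*; (1,1)=+1→X.O/OO./.XX; (1,2)=+1→X.O/O.O/.XX; (2,0)=+1→X.O/O../OXX
ply 4: XOO/O../.XX is terminal -1 (X); from .../O../.XX depth 6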